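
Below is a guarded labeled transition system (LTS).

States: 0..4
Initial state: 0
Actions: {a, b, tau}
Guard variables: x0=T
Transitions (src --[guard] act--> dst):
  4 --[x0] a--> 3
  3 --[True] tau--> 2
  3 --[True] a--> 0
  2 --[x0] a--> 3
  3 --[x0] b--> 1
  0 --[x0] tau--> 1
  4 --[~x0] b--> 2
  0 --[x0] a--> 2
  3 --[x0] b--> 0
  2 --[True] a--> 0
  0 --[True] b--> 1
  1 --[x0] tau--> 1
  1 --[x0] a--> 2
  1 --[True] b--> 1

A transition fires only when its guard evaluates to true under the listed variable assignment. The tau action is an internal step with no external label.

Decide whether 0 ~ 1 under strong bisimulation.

Compute ~ classes (split until stable):
  π0 = {{0,1,2,3,4}}
  π1 = {{0,1,3},{2,4}}
  π2 = {{0,1},{2,4},{3}}
  π3 = {{0,1},{2},{3},{4}}
Fixed point at round 4; 4 class(es).
[0]={0,1}  [1]={0,1}

Answer: BISIMILAR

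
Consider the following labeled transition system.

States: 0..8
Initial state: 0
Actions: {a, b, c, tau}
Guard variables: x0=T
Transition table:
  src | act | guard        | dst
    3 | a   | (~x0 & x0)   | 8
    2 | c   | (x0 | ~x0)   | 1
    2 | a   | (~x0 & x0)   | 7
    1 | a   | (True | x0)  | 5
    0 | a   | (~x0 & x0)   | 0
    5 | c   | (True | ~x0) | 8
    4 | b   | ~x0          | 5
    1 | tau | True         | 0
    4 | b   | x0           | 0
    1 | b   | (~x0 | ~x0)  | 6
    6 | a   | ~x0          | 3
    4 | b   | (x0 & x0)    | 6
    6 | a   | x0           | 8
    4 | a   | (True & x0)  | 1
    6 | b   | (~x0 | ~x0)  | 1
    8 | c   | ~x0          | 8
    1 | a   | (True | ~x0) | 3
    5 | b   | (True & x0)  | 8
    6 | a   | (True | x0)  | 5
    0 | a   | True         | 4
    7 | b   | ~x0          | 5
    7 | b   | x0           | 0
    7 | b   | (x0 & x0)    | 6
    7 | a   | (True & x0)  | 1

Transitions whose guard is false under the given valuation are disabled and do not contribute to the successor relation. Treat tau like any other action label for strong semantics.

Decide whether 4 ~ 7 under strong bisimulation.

Compute ~ classes (split until stable):
  round 0: {{0,1,2,3,4,5,6,7,8}}
  round 1: {{0,6},{1},{2},{3,8},{4,7},{5}}
  round 2: {{0},{1},{2},{3,8},{4,7},{5},{6}}
7 equivalence class(es) (converged in 3)
class of 4: {4,7}; class of 7: {4,7}

Answer: BISIMILAR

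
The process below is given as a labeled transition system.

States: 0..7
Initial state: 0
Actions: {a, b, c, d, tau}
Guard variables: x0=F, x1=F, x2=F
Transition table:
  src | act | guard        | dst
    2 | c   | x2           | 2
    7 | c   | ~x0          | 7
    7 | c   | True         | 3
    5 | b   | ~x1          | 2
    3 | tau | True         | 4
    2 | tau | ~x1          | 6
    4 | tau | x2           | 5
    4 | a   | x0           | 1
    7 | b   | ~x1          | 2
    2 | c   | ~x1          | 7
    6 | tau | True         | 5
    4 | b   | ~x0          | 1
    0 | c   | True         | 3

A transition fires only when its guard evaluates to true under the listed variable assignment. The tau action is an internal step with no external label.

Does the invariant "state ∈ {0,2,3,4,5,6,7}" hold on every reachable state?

Inv-set: {0,2,3,4,5,6,7}
Reach set: {0,1,3,4}
  0: safe
  1: outside
  3: safe
  4: safe
counterexample path to 1: c·tau·b

Answer: INVARIANT VIOLATED at state 1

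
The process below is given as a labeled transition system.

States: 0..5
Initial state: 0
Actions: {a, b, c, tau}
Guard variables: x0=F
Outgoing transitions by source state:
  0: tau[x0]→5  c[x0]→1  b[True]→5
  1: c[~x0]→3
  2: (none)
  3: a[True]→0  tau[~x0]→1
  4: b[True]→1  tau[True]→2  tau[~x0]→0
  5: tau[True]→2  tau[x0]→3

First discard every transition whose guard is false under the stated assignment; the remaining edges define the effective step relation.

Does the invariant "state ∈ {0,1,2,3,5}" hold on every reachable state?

Safe = {0,1,2,3,5}
R = {0,2,5}
  0: ✓
  2: ✓
  5: ✓

Answer: INVARIANT HOLDS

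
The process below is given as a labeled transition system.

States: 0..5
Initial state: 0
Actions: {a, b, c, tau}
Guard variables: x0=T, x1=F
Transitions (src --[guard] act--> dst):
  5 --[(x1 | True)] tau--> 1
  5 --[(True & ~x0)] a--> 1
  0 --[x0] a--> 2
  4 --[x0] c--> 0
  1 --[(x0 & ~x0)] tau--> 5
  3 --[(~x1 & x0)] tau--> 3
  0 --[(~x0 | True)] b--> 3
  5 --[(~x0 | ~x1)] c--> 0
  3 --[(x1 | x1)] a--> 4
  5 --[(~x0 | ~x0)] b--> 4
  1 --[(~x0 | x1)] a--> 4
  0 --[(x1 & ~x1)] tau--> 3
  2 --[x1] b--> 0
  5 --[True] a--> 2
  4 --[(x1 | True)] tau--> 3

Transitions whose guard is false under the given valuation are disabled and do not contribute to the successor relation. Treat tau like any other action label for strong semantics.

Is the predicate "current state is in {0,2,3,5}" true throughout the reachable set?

Answer: INVARIANT HOLDS

Working:
Inv-set: {0,2,3,5}
R = {0,2,3}
  0: ✓
  2: ✓
  3: ✓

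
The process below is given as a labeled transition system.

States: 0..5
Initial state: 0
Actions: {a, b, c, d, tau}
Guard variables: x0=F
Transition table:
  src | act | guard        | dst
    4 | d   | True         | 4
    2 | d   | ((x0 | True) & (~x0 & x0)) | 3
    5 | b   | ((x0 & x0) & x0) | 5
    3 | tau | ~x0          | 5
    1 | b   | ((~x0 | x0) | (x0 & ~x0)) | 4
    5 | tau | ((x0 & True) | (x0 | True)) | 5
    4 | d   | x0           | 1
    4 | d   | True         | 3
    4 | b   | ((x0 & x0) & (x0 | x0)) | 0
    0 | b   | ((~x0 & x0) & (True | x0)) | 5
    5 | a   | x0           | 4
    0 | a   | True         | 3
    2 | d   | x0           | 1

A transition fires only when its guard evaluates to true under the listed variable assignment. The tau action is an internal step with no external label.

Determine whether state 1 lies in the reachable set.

Guard filter leaves 6 enabled edge(s).
Layer 0: {0}
Layer 1: {3}  cumulative {0,3}
Layer 2: {5}  cumulative {0,3,5}
R = {0,3,5}

Answer: UNREACHABLE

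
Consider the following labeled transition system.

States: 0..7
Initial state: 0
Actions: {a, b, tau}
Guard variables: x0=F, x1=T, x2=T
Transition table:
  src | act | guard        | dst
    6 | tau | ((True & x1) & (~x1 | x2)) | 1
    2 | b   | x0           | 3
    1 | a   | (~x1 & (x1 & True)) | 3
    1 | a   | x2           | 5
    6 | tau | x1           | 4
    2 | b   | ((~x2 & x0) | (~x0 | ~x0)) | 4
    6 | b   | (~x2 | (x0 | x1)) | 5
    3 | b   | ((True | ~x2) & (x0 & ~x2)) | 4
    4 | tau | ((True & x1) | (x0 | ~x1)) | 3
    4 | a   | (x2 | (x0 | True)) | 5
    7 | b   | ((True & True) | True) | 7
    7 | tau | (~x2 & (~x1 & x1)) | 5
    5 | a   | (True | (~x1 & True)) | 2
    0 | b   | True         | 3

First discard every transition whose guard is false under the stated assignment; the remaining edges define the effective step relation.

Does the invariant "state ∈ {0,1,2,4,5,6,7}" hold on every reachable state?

Answer: INVARIANT VIOLATED at state 3

Analysis:
Allowed set {0,1,2,4,5,6,7}
Reach set: {0,3}
  0: ok
  3: VIOLATES
reach 3 via b — violates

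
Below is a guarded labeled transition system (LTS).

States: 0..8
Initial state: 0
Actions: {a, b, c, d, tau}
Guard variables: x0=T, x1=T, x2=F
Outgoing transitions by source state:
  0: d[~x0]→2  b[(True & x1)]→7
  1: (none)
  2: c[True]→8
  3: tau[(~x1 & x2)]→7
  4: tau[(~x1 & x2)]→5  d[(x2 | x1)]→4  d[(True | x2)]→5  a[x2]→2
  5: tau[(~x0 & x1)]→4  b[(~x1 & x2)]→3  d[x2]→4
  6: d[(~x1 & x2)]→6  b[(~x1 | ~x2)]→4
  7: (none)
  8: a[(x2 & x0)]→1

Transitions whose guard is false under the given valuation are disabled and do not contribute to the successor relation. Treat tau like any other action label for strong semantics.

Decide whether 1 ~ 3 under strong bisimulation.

Compute ~ classes (split until stable):
  π0 = {{0,1,2,3,4,5,6,7,8}}
  π1 = {{0,6},{1,3,5,7,8},{2},{4}}
  π2 = {{0},{1,3,5,7,8},{2},{4},{6}}
Fixed point at round 3; 5 class(es).
1∈{1,3,5,7,8}, 3∈{1,3,5,7,8}

Answer: BISIMILAR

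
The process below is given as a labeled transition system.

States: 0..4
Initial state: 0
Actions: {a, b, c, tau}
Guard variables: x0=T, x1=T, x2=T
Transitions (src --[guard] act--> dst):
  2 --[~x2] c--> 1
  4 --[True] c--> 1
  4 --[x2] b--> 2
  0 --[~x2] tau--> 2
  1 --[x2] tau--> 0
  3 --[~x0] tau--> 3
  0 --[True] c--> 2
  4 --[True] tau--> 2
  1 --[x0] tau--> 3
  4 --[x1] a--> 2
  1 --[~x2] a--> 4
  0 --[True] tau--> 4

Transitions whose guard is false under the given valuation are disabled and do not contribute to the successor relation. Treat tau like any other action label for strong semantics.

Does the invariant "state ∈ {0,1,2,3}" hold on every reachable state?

Answer: INVARIANT VIOLATED at state 4

Analysis:
Safe = {0,1,2,3}
Reachable = {0,1,2,3,4}
  0: ok
  1: ok
  2: ok
  3: ok
  4: ✗ unsafe
witness against invariant: tau → 4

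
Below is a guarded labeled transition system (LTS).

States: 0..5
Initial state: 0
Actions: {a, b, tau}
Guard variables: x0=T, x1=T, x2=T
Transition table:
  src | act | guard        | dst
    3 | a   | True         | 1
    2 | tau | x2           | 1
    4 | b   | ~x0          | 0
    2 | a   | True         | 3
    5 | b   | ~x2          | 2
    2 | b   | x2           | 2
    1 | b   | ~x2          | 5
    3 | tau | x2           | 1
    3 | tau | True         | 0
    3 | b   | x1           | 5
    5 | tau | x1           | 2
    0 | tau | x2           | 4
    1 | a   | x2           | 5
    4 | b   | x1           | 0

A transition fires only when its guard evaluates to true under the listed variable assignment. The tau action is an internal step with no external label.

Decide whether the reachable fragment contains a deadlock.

Answer: DEADLOCK-FREE

Trace:
R = {0,4}
  0: tau→4  [1 out]
  4: b→0  [1 out]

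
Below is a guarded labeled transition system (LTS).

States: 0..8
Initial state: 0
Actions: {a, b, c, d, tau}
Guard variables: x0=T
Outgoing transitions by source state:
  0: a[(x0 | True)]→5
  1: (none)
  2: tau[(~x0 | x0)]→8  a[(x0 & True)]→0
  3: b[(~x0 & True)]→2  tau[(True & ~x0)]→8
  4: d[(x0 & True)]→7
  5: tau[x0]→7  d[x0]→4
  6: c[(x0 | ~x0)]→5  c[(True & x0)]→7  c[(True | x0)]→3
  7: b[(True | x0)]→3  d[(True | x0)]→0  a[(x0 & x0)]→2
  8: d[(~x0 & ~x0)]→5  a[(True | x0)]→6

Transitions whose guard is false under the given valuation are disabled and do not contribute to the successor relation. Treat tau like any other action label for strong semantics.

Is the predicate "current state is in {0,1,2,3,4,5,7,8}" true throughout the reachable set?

Safe = {0,1,2,3,4,5,7,8}
R = {0,2,3,4,5,6,7,8}
  0: ok
  2: ok
  3: ok
  4: ok
  5: ok
  6: VIOLATES
  7: ok
  8: ok
witness against invariant: a·tau·a·tau·a → 6

Answer: INVARIANT VIOLATED at state 6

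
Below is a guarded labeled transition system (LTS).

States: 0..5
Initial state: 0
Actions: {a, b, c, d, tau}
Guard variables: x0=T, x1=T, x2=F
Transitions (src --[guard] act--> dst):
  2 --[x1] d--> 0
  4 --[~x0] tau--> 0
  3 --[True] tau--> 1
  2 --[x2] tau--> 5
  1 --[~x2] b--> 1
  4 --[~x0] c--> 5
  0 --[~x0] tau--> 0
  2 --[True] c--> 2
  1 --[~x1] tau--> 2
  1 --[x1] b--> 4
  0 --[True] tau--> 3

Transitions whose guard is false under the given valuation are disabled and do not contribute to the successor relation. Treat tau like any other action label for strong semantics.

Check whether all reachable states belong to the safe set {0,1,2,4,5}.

Safe = {0,1,2,4,5}
Reach set: {0,1,3,4}
  0: ✓
  1: ✓
  3: ✗ unsafe
  4: ✓
reach 3 via tau — violates

Answer: INVARIANT VIOLATED at state 3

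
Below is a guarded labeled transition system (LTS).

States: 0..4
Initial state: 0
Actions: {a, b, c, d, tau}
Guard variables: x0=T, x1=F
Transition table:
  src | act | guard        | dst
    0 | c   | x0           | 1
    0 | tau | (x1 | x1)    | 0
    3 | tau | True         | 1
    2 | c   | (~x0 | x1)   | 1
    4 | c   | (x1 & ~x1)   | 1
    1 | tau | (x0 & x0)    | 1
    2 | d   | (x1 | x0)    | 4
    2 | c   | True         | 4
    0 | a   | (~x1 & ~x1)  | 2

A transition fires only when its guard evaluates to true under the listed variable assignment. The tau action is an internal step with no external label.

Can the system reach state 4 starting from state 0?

After dropping false guards: 6 live edges.
Layer 0: {0}
Layer 1: {1,2}  now seen {0,1,2}
Layer 2: {4}  now seen {0,1,2,4}
R = {0,1,2,4}
Path to 4: a·d

Answer: REACHABLE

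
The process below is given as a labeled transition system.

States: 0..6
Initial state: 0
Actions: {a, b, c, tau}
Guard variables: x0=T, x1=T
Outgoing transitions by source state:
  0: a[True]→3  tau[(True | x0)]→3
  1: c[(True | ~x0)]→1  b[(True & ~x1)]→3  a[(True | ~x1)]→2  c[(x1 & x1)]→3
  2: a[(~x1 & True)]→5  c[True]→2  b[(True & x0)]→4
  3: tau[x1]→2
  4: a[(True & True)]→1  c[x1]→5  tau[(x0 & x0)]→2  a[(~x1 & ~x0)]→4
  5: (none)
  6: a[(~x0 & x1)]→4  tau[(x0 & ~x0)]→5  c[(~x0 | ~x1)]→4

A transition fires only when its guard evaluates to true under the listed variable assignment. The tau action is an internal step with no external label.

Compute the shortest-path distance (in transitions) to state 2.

Breadth-first toward 2:
  L0 = {0}
  L1 = {3}
  L2 = {2}
2 enters at depth 2; path a·tau

Answer: 2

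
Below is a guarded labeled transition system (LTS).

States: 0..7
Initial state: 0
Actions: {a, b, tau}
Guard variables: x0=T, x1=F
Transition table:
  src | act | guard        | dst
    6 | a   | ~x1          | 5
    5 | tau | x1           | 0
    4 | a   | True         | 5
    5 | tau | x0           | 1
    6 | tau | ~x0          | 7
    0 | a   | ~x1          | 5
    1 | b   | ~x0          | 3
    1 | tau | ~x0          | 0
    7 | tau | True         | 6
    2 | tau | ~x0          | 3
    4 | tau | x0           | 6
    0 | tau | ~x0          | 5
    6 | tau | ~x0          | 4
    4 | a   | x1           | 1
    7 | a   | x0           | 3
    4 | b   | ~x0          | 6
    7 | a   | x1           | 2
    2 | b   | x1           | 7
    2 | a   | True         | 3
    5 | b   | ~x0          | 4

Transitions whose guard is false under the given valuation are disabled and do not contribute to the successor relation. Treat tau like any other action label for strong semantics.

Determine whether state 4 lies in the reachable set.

Answer: UNREACHABLE

Working:
8 transition(s) survive guard evaluation.
depth 0: {0}
depth 1: {5}  now seen {0,5}
depth 2: {1}  now seen {0,1,5}
Reachable = {0,1,5}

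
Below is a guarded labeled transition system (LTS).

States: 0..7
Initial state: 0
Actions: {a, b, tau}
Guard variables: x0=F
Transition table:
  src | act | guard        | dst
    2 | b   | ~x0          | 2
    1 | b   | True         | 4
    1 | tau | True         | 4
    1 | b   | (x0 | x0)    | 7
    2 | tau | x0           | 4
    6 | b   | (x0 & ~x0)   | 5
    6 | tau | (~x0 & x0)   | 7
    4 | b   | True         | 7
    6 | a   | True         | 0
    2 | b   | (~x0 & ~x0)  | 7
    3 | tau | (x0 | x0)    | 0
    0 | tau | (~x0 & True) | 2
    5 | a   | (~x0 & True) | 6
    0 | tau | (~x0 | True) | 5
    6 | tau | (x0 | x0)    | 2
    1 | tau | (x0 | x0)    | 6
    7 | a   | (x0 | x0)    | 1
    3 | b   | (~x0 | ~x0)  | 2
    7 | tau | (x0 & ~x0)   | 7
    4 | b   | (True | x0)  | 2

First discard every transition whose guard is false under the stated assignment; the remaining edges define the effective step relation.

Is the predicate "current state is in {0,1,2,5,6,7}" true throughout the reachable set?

Inv-set: {0,1,2,5,6,7}
Reach set: {0,2,5,6,7}
  0: ok
  2: ok
  5: ok
  6: ok
  7: ok

Answer: INVARIANT HOLDS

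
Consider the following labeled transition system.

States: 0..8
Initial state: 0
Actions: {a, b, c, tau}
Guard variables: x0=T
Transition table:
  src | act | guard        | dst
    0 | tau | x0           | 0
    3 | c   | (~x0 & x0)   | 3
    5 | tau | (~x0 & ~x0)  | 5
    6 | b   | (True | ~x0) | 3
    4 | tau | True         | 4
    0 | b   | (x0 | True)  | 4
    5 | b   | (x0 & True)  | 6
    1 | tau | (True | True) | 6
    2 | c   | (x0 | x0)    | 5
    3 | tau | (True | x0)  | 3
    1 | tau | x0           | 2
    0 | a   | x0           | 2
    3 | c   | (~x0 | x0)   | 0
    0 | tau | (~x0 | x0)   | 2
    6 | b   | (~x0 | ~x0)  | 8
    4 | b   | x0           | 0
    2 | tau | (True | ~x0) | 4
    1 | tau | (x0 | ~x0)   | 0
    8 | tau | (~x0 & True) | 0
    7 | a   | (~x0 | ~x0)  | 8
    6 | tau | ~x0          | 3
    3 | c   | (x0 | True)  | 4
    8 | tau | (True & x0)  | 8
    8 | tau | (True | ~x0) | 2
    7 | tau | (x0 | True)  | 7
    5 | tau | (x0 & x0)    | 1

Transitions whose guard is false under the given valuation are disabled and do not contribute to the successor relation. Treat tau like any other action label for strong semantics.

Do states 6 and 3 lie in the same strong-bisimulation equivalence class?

Compute ~ classes (split until stable):
  P[0] = {{0,1,2,3,4,5,6,7,8}}
  P[1] = {{0},{1,7,8},{2,3},{4,5},{6}}
  P[2] = {{0},{1},{2},{3},{4},{5},{6},{7},{8}}
Fixed point at round 3; 9 class(es).
[6]={6}  [3]={3}

Answer: NOT BISIMILAR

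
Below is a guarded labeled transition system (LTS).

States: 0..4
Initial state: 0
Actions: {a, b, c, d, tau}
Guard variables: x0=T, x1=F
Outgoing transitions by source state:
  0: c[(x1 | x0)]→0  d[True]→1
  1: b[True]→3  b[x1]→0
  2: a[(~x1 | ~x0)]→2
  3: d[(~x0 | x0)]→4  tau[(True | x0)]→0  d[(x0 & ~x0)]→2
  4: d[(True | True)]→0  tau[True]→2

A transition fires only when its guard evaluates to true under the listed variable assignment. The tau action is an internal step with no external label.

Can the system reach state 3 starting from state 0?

Answer: REACHABLE

Trace:
After dropping false guards: 8 live edges.
Layer 0: {0}
Layer 1: {1}  total {0,1}
Layer 2: {3}  total {0,1,3}
Layer 3: {4}  total {0,1,3,4}
Layer 4: {2}  total {0,1,2,3,4}
Reachable = {0,1,2,3,4}
trace reaching 3: d·b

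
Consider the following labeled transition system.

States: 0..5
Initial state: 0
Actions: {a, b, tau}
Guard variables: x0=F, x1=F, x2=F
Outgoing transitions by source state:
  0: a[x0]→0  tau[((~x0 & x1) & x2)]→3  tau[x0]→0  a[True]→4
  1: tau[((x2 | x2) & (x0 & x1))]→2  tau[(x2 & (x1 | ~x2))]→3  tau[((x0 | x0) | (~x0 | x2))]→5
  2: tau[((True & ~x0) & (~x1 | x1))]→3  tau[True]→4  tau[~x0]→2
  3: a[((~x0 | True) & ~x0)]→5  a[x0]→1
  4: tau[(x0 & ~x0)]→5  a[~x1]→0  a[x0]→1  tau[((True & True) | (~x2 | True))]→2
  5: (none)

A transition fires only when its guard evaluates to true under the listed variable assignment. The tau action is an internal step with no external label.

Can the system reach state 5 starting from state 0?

8 transition(s) survive guard evaluation.
L0 = {0}
L1 = {4}  now seen {0,4}
L2 = {2}  now seen {0,2,4}
L3 = {3}  now seen {0,2,3,4}
L4 = {5}  now seen {0,2,3,4,5}
Reach set: {0,2,3,4,5}
witness 5: a·tau·tau·a

Answer: REACHABLE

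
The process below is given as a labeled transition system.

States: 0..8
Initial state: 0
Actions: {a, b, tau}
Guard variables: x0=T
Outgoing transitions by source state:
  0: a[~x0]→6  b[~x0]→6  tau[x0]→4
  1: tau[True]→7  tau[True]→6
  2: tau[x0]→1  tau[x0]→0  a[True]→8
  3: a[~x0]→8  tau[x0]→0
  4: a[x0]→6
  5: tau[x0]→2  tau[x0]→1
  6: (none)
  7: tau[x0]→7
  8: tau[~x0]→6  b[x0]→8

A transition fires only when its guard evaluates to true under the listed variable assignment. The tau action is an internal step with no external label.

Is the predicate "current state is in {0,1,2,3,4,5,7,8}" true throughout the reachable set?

Answer: INVARIANT VIOLATED at state 6

Working:
Allowed set {0,1,2,3,4,5,7,8}
Reach set: {0,4,6}
  0: ok
  4: ok
  6: outside
reach 6 via tau·a — violates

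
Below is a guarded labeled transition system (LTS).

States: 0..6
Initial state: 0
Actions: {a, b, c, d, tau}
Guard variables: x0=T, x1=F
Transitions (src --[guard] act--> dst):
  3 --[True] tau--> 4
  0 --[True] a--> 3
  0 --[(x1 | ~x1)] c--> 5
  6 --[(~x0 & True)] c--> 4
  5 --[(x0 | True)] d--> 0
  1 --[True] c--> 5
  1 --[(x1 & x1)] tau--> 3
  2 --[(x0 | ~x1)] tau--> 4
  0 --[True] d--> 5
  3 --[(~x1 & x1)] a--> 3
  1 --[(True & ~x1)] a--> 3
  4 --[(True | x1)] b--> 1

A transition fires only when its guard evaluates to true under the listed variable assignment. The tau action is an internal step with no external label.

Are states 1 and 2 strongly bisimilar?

Answer: NOT BISIMILAR

Working:
Compute ~ classes (split until stable):
  π0 = {{0,1,2,3,4,5,6}}
  π1 = {{0},{1},{2,3},{4},{5},{6}}
6 equivalence class(es) (converged in 2)
[1]={1}  [2]={2,3}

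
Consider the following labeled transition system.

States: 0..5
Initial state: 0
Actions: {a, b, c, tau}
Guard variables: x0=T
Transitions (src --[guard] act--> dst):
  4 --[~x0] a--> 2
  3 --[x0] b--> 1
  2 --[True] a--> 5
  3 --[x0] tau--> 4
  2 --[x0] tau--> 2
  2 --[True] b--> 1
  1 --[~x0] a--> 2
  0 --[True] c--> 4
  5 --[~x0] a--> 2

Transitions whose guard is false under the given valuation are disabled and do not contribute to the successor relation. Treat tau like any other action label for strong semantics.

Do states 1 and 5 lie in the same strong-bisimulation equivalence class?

Answer: BISIMILAR

Trace:
Refine partition for ~:
  P[0] = {{0,1,2,3,4,5}}
  P[1] = {{0},{1,4,5},{2},{3}}
Fixed point at round 2; 4 class(es).
class of 1: {1,4,5}; class of 5: {1,4,5}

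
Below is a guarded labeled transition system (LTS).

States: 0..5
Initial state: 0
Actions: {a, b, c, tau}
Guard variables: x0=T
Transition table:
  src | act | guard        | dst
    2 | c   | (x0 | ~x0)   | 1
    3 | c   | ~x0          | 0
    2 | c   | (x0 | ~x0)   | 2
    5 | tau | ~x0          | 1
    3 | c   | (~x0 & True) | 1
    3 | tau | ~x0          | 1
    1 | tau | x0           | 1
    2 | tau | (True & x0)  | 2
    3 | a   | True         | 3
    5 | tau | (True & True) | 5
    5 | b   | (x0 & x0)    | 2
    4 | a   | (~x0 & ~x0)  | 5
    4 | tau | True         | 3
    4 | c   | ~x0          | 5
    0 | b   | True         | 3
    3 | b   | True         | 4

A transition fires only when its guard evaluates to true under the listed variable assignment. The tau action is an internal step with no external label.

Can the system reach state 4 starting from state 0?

Answer: REACHABLE

Analysis:
Guard filter leaves 10 enabled edge(s).
depth 0: {0}
depth 1: {3}  now seen {0,3}
depth 2: {4}  now seen {0,3,4}
Reachable = {0,3,4}
Path to 4: b·b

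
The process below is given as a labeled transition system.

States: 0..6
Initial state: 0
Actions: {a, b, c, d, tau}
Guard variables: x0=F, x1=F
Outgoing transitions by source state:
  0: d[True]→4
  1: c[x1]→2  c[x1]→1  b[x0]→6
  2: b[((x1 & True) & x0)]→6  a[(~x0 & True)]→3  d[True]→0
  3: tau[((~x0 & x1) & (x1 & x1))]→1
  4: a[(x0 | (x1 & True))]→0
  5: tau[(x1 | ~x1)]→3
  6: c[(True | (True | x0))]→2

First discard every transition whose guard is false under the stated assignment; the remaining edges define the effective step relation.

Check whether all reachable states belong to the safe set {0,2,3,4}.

Allowed set {0,2,3,4}
Reachable = {0,4}
  0: safe
  4: safe

Answer: INVARIANT HOLDS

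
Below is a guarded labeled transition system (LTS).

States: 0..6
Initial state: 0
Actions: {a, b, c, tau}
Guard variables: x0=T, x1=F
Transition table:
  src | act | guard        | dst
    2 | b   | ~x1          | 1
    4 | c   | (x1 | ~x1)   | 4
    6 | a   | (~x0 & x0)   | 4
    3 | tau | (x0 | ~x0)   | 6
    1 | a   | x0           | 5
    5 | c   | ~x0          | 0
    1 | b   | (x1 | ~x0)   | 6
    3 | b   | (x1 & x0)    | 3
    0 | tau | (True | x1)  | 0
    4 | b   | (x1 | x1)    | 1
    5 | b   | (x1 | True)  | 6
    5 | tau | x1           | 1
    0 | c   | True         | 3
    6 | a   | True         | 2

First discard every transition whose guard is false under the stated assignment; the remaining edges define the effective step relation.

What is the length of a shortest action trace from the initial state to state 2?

Answer: 3

Trace:
Breadth-first toward 2:
  depth 0: {0}
  depth 1: {3}
  depth 2: {6}
  depth 3: {2}
2 enters at depth 3; path c·tau·a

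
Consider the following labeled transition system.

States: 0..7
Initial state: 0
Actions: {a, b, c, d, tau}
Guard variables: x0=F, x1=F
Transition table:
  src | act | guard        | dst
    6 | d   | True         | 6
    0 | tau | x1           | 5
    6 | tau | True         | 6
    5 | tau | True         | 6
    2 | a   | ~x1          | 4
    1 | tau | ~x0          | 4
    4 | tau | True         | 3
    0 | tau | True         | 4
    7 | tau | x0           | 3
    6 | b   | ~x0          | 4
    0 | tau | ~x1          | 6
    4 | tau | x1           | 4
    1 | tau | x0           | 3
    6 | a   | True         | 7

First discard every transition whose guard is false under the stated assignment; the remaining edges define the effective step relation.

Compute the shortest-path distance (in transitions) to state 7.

Answer: 2

Analysis:
BFS to 7:
  Layer 0: {0}
  Layer 1: {4,6}
  Layer 2: {3,7}
7 enters at depth 2; path tau·a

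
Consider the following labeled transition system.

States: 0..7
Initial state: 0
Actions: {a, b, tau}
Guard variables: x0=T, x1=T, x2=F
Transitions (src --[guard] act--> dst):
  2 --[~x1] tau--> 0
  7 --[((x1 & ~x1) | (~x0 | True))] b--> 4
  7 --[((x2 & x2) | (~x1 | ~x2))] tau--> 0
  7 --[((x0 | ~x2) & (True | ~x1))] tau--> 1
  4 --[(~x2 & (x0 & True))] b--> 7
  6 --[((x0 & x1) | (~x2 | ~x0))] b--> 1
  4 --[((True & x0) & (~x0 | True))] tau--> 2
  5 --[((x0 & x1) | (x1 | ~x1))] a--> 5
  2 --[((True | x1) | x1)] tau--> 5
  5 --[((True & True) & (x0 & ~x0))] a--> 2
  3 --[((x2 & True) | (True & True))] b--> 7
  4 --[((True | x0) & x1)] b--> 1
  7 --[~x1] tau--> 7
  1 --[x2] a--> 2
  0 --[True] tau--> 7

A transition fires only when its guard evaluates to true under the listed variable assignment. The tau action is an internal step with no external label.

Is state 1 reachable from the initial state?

11 transition(s) survive guard evaluation.
L0 = {0}
L1 = {7}  total {0,7}
L2 = {1,4}  total {0,1,4,7}
L3 = {2}  total {0,1,2,4,7}
L4 = {5}  total {0,1,2,4,5,7}
Reachable = {0,1,2,4,5,7}
Path to 1: tau·tau

Answer: REACHABLE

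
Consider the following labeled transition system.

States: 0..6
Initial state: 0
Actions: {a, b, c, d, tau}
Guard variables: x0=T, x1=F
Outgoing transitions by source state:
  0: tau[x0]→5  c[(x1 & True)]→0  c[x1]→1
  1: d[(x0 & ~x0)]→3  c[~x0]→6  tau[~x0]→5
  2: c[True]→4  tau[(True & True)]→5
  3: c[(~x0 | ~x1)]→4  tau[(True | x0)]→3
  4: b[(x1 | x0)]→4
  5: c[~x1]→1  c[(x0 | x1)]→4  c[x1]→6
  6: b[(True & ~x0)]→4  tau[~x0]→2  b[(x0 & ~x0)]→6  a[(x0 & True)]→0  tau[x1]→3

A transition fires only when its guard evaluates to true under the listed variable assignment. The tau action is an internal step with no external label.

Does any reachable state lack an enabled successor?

Reach set: {0,1,4,5}
  0: tau→5  [deg 1]
  1: ∅  [STUCK]
  4: b→4  [deg 1]
  5: c→1  c→4  [deg 2]
trace reaching 1: tau·c

Answer: DEADLOCK at state 1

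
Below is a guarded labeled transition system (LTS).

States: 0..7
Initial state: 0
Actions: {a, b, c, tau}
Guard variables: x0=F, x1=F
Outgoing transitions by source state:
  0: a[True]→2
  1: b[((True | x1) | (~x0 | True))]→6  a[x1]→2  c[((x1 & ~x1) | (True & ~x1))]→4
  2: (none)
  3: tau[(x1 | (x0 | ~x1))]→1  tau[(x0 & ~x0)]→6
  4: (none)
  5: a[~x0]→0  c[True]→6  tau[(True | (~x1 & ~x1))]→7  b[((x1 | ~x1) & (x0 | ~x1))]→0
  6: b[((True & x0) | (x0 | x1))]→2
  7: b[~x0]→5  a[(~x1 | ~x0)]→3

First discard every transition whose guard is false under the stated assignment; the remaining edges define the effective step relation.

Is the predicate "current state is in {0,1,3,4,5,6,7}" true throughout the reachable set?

Safe = {0,1,3,4,5,6,7}
R = {0,2}
  0: ✓
  2: outside
counterexample path to 2: a

Answer: INVARIANT VIOLATED at state 2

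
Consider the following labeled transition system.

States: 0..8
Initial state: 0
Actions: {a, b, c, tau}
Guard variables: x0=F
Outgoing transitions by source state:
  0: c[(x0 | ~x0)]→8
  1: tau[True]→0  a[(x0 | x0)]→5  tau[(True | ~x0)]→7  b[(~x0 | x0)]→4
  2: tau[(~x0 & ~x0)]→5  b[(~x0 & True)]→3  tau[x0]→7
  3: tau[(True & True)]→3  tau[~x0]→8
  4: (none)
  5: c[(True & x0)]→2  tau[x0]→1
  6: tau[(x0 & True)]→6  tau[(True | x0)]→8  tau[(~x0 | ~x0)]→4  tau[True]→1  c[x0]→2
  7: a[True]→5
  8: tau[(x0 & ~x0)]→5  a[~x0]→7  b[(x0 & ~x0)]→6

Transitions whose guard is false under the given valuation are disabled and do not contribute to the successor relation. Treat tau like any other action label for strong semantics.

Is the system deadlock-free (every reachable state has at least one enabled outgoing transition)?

Reach set: {0,5,7,8}
  0: c→8  [1 exit(s)]
  5: ∅  [no exit]
  7: a→5  [1 exit(s)]
  8: a→7  [1 exit(s)]
witness 5: c·a·a

Answer: DEADLOCK at state 5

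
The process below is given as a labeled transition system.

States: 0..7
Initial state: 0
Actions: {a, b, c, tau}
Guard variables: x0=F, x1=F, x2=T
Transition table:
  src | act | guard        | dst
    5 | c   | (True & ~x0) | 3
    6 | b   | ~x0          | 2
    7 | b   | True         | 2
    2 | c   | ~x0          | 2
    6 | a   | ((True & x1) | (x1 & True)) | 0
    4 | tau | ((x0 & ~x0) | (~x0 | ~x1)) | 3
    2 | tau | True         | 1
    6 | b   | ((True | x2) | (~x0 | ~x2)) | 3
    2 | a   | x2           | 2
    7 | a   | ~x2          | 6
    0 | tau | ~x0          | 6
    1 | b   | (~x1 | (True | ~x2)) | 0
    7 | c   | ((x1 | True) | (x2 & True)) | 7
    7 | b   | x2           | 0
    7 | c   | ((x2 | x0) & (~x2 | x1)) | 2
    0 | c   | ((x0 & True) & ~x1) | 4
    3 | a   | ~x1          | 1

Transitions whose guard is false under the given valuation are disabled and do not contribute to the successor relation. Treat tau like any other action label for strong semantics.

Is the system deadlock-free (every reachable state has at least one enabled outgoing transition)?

Answer: DEADLOCK-FREE

Working:
Reachable = {0,1,2,3,6}
  0: tau→6  [1 exit(s)]
  1: b→0  [1 exit(s)]
  2: a→2  c→2  tau→1  [3 exit(s)]
  3: a→1  [1 exit(s)]
  6: b→2  b→3  [2 exit(s)]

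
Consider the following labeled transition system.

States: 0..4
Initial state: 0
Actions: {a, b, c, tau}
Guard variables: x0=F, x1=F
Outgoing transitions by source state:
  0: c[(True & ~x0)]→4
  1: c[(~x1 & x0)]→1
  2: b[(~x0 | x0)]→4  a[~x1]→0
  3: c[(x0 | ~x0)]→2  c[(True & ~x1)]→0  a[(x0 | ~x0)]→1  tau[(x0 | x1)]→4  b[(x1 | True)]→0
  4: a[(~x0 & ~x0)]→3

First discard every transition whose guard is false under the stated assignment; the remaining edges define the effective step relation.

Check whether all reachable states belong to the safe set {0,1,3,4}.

Answer: INVARIANT VIOLATED at state 2

Working:
Safe = {0,1,3,4}
Reach set: {0,1,2,3,4}
  0: ok
  1: ok
  2: outside
  3: ok
  4: ok
reach 2 via c·a·c — violates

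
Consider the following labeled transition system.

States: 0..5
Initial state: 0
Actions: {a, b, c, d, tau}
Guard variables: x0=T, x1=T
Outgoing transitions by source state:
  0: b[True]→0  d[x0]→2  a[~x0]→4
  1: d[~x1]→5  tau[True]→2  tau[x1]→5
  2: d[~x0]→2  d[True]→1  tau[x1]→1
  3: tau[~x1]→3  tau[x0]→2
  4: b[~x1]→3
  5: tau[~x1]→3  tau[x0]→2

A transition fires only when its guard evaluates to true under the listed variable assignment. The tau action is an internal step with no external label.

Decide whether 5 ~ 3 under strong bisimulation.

Compute ~ classes (split until stable):
  P[0] = {{0,1,2,3,4,5}}
  P[1] = {{0},{1,3,5},{2},{4}}
  P[2] = {{0},{1},{2},{3,5},{4}}
5 equivalence class(es) (converged in 3)
5∈{3,5}, 3∈{3,5}

Answer: BISIMILAR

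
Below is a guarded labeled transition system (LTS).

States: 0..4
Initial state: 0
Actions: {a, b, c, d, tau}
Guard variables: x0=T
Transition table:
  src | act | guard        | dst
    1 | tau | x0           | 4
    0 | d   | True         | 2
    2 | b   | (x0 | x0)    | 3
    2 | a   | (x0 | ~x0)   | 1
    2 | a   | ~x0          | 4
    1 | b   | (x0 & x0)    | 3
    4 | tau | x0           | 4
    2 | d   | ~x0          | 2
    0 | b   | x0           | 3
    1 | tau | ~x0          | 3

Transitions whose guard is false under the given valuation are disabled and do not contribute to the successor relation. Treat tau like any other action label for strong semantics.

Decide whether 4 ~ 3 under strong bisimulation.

Bisimulation quotient by refinement:
  P[0] = {{0,1,2,3,4}}
  P[1] = {{0},{1},{2},{3},{4}}
5 equivalence class(es) (converged in 2)
4∈{4}, 3∈{3}

Answer: NOT BISIMILAR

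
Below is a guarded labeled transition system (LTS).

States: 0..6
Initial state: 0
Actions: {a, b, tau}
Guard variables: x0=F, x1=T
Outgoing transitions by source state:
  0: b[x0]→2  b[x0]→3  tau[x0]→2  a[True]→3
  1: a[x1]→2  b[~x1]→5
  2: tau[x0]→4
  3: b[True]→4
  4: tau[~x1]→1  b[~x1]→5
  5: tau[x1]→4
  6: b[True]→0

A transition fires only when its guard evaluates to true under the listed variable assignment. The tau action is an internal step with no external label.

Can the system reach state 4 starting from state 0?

5 transition(s) survive guard evaluation.
Layer 0: {0}
Layer 1: {3}  total {0,3}
Layer 2: {4}  total {0,3,4}
Reachable = {0,3,4}
trace reaching 4: a·b

Answer: REACHABLE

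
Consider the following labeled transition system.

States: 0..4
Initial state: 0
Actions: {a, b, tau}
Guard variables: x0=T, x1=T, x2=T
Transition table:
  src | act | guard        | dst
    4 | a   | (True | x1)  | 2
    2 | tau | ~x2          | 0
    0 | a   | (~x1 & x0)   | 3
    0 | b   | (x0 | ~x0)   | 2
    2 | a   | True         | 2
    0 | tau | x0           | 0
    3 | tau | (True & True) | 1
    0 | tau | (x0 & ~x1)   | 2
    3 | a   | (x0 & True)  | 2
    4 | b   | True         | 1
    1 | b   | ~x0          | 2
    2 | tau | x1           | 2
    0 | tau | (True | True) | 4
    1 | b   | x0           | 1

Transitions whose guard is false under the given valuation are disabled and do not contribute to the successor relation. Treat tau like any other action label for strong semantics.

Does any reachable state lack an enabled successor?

Answer: DEADLOCK-FREE

Analysis:
R = {0,1,2,4}
  0: b→2  tau→0  tau→4  [3 out]
  1: b→1  [1 out]
  2: a→2  tau→2  [2 out]
  4: a→2  b→1  [2 out]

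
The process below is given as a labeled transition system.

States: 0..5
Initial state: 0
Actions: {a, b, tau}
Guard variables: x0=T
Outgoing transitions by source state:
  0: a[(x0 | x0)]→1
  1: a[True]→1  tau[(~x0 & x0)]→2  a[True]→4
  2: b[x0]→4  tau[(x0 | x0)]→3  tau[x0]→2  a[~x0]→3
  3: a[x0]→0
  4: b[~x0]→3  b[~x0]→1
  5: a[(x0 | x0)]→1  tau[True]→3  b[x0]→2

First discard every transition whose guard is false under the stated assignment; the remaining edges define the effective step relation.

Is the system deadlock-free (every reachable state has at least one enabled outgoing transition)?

Reach set: {0,1,4}
  0: a→1  [1 out]
  1: a→1  a→4  [2 out]
  4: ∅  [STUCK]
witness 4: a·a

Answer: DEADLOCK at state 4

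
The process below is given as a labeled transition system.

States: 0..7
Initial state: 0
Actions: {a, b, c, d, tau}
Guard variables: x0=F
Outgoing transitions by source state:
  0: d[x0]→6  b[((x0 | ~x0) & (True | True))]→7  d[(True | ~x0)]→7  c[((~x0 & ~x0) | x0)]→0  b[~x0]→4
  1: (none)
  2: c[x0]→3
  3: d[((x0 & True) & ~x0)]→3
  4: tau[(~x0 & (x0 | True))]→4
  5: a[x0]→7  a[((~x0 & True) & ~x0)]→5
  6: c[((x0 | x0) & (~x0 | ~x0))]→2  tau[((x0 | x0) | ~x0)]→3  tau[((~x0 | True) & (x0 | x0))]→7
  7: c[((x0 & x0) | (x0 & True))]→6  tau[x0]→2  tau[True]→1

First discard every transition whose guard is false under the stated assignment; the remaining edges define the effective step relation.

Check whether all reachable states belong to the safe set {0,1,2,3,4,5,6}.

Inv-set: {0,1,2,3,4,5,6}
R = {0,1,4,7}
  0: ok
  1: ok
  4: ok
  7: VIOLATES
witness against invariant: b → 7

Answer: INVARIANT VIOLATED at state 7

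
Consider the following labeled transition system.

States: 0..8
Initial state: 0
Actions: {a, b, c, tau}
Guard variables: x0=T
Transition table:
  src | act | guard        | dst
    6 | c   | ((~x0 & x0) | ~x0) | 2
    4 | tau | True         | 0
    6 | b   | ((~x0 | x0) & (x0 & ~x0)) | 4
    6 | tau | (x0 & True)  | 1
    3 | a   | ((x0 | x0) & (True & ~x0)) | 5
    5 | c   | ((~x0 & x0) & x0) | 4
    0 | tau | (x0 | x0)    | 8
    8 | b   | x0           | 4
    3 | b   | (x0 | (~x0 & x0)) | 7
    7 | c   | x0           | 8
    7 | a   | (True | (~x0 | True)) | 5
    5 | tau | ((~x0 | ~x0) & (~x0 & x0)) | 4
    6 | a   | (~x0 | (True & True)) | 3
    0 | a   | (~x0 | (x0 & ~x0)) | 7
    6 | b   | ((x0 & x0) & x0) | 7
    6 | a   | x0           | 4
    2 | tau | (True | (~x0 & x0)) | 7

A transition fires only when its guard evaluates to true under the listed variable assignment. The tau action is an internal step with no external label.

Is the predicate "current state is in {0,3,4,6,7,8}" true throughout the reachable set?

Answer: INVARIANT HOLDS

Trace:
Inv-set: {0,3,4,6,7,8}
Reachable = {0,4,8}
  0: safe
  4: safe
  8: safe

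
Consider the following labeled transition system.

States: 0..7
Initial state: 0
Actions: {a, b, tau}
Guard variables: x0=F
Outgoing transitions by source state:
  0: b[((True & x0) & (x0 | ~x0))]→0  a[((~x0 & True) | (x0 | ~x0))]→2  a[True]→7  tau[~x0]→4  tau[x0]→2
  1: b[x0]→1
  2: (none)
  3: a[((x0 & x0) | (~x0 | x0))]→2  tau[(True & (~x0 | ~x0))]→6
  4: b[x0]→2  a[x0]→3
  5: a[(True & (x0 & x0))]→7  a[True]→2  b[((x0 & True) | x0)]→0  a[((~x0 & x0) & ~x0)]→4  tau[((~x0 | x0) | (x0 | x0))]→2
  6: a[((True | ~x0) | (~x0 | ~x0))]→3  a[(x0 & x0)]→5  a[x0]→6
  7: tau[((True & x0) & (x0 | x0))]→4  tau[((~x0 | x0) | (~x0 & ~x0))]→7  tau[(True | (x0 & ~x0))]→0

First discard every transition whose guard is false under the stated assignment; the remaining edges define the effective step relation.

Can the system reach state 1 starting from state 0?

10 transition(s) survive guard evaluation.
depth 0: {0}
depth 1: {2,4,7}  now seen {0,2,4,7}
Reachable = {0,2,4,7}

Answer: UNREACHABLE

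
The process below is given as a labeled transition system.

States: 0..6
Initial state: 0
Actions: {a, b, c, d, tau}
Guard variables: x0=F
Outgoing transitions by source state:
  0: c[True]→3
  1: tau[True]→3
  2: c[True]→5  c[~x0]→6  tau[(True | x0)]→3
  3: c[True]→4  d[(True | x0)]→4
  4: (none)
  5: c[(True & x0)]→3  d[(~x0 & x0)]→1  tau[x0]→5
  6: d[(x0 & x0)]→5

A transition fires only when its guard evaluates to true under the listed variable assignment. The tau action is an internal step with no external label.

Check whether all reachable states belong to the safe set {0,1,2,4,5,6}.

Answer: INVARIANT VIOLATED at state 3

Analysis:
Inv-set: {0,1,2,4,5,6}
Reach set: {0,3,4}
  0: safe
  3: ✗ unsafe
  4: safe
witness against invariant: c → 3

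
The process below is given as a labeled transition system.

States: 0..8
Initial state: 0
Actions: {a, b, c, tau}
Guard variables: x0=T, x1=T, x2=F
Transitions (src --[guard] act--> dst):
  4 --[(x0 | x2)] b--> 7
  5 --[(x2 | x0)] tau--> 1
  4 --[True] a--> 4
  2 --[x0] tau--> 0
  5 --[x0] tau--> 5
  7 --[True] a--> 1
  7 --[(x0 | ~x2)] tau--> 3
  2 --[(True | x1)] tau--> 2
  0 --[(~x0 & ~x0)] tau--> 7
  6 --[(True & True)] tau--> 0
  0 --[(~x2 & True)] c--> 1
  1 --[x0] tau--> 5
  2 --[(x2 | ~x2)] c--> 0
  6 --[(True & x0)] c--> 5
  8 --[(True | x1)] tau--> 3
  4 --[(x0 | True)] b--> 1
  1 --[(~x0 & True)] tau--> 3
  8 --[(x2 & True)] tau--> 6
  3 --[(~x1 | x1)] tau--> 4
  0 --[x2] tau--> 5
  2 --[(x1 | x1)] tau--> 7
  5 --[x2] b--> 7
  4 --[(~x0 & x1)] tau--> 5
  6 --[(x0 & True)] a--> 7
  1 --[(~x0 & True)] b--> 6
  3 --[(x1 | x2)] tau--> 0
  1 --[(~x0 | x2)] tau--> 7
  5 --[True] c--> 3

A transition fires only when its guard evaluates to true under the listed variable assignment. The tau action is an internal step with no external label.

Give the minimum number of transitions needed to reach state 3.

Layered search for 3:
  depth 0: {0}
  depth 1: {1}
  depth 2: {5}
  depth 3: {3}
3 enters at depth 3; path c·tau·c

Answer: 3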